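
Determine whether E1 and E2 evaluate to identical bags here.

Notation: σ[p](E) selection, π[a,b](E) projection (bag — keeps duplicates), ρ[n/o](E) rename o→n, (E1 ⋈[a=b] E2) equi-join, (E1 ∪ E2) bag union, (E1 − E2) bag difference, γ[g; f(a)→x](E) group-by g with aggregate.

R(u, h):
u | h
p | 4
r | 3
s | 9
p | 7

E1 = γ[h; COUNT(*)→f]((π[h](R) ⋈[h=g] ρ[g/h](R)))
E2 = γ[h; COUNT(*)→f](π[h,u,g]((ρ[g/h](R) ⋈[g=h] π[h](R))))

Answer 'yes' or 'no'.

E1 row counts bottom-up:
  R → 4
  π[h](R) → 4
  R → 4
  ρ[g/h](R) → 4
  (π[h](R) ⋈[h=g] ρ[g/h](R)) → 4
  γ[h; COUNT(*)→f]((π[h](R) ⋈[h=g] ρ[g/h](R))) → 4
E2 row counts bottom-up:
  R → 4
  ρ[g/h](R) → 4
  R → 4
  π[h](R) → 4
  (ρ[g/h](R) ⋈[g=h] π[h](R)) → 4
  π[h,u,g]((ρ[g/h](R) ⋈[g=h] π[h](R))) → 4
  γ[h; COUNT(*)→f](π[h,u,g]((ρ[g/h](R) ⋈[g=h] π[h](R)))) → 4

E1 and E2 produce the same multiset:
h | f
3 | 1
4 | 1
7 | 1
9 | 1

yes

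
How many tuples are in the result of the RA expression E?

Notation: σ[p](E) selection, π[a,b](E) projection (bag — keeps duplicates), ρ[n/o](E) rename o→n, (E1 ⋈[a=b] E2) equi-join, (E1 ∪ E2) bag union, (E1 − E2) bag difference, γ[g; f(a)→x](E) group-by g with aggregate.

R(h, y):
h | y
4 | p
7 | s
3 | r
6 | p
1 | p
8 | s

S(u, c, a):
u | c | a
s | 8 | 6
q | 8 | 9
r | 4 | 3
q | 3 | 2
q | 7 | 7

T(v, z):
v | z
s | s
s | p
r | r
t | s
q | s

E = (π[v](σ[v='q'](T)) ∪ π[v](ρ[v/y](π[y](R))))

Subexpression sizes:
  T → 5
  σ[v='q'](T) → 1
  π[v](σ[v='q'](T)) → 1
  R → 6
  π[y](R) → 6
  ρ[v/y](π[y](R)) → 6
  π[v](ρ[v/y](π[y](R))) → 6
  (π[v](σ[v='q'](T)) ∪ π[v](ρ[v/y](π[y](R)))) → 7

|E| = 7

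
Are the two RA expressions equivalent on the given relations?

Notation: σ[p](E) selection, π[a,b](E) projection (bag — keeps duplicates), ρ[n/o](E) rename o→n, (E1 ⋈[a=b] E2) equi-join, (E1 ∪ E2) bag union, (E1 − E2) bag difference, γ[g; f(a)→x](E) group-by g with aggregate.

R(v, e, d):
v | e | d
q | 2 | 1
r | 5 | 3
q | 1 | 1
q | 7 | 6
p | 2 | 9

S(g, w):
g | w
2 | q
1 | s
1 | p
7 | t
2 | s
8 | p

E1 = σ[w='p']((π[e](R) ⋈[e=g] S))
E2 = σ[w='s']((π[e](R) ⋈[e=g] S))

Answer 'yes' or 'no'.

E1 row counts bottom-up:
  R → 5
  π[e](R) → 5
  S → 6
  (π[e](R) ⋈[e=g] S) → 7
  σ[w='p']((π[e](R) ⋈[e=g] S)) → 1
E2 row counts bottom-up:
  R → 5
  π[e](R) → 5
  S → 6
  (π[e](R) ⋈[e=g] S) → 7
  σ[w='s']((π[e](R) ⋈[e=g] S)) → 3

E1 result:
e | g | w
1 | 1 | p
E2 result:
e | g | w
1 | 1 | s
2 | 2 | s
2 | 2 | s
Witness: (1, 1, 's') appears 0× in E1 but 1× in E2.

no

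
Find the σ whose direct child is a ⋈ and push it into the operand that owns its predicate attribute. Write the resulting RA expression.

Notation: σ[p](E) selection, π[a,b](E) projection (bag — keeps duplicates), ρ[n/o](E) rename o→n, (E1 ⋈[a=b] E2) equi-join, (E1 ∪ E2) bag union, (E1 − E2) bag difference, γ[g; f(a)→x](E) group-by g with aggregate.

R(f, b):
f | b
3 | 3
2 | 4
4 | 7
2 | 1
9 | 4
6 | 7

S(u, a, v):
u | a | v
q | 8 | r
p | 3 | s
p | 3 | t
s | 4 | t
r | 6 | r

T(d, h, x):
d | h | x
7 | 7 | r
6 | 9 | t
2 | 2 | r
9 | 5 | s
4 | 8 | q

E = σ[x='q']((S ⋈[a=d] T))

σ filters on x, owned by the right side.
E' = (S ⋈[a=d] σ[x='q'](T))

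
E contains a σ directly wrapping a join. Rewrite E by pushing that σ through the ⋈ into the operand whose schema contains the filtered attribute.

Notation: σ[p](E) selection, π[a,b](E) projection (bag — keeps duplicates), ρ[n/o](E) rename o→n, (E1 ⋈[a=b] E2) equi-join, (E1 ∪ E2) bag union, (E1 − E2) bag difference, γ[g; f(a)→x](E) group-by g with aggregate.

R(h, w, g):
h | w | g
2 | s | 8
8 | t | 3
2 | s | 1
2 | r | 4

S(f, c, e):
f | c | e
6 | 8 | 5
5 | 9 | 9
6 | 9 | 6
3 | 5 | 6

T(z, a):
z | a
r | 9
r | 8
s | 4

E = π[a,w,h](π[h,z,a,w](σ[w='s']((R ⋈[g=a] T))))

σ filters on w, owned by the left side.
E' = π[a,w,h](π[h,z,a,w]((σ[w='s'](R) ⋈[g=a] T)))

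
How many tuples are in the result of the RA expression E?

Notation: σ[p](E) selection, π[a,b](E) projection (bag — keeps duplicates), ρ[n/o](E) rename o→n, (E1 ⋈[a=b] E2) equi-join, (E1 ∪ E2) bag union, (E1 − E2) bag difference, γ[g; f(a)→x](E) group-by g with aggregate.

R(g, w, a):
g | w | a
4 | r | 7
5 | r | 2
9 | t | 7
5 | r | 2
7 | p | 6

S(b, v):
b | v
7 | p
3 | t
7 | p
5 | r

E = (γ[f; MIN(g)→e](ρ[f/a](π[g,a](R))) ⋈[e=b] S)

Stepwise |·|:
  R → 5
  π[g,a](R) → 5
  ρ[f/a](π[g,a](R)) → 5
  γ[f; MIN(g)→e](ρ[f/a](π[g,a](R))) → 3
  S → 4
  (γ[f; MIN(g)→e](ρ[f/a](π[g,a](R))) ⋈[e=b] S) → 3

|E| = 3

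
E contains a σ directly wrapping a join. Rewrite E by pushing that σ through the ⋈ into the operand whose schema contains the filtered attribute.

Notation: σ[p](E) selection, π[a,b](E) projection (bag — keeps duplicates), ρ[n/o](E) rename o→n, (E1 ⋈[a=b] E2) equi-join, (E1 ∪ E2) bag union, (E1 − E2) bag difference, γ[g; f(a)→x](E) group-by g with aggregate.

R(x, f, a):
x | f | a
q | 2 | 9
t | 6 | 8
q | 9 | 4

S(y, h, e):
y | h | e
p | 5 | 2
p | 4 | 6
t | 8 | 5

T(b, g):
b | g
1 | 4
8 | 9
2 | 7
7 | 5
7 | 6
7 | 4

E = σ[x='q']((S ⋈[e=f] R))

σ filters on x, owned by the right side.
E' = (S ⋈[e=f] σ[x='q'](R))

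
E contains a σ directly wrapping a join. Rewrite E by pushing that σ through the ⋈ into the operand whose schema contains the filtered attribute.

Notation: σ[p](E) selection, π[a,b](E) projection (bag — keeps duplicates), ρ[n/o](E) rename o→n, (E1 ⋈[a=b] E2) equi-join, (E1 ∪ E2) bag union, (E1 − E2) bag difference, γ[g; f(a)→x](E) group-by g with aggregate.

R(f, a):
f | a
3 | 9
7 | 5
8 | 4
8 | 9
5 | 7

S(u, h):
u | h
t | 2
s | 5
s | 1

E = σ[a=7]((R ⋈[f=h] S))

σ filters on a, owned by the left side.
E' = (σ[a=7](R) ⋈[f=h] S)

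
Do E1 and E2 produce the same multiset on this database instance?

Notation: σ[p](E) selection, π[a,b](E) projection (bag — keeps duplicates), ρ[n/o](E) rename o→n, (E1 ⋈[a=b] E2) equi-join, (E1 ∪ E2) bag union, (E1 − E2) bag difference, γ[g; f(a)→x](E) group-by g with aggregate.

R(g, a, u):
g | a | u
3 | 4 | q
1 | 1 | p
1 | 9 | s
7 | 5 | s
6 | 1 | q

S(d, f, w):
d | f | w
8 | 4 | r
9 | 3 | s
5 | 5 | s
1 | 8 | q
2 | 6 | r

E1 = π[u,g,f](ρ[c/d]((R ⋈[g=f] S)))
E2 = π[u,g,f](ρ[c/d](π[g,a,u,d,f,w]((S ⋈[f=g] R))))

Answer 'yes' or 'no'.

E1 stepwise |·|:
  R → 5
  S → 5
  (R ⋈[g=f] S) → 2
  ρ[c/d]((R ⋈[g=f] S)) → 2
  π[u,g,f](ρ[c/d]((R ⋈[g=f] S))) → 2
E2 stepwise |·|:
  S → 5
  R → 5
  (S ⋈[f=g] R) → 2
  π[g,a,u,d,f,w]((S ⋈[f=g] R)) → 2
  ρ[c/d](π[g,a,u,d,f,w]((S ⋈[f=g] R))) → 2
  π[u,g,f](ρ[c/d](π[g,a,u,d,f,w]((S ⋈[f=g] R)))) → 2

E1 and E2 produce the same multiset:
u | g | f
q | 3 | 3
q | 6 | 6

yes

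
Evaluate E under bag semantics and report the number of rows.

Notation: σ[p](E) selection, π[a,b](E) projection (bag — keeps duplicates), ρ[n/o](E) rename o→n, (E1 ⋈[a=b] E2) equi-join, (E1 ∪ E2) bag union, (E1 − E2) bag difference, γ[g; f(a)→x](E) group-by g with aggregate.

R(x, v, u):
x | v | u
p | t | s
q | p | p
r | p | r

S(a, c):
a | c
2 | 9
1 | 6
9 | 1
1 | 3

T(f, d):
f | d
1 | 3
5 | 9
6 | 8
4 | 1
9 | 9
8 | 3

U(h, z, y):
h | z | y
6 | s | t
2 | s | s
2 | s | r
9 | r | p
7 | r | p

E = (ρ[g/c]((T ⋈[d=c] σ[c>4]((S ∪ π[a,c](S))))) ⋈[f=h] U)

Per-node cardinality:
  T → 6
  S → 4
  S → 4
  π[a,c](S) → 4
  (S ∪ π[a,c](S)) → 8
  σ[c>4]((S ∪ π[a,c](S))) → 4
  (T ⋈[d=c] σ[c>4]((S ∪ π[a,c](S)))) → 4
  ρ[g/c]((T ⋈[d=c] σ[c>4]((S ∪ π[a,c](S))))) → 4
  U → 5
  (ρ[g/c]((T ⋈[d=c] σ[c>4]((S ∪ π[a,c](S))))) ⋈[f=h] U) → 2

|E| = 2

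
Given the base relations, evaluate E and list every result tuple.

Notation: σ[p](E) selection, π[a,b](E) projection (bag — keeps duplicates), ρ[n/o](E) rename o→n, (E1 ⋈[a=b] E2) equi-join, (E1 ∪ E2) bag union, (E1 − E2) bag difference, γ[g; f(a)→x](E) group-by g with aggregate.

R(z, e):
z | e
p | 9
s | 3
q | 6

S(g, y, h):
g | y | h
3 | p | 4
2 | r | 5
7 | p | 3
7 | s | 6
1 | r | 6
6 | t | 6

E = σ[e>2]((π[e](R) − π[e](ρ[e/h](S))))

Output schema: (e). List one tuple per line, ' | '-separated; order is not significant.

Row counts bottom-up:
  R → 3
  π[e](R) → 3
  S → 6
  ρ[e/h](S) → 6
  π[e](ρ[e/h](S)) → 6
  (π[e](R) − π[e](ρ[e/h](S))) → 1
  σ[e>2]((π[e](R) − π[e](ρ[e/h](S)))) → 1

== RESULT ==
e
9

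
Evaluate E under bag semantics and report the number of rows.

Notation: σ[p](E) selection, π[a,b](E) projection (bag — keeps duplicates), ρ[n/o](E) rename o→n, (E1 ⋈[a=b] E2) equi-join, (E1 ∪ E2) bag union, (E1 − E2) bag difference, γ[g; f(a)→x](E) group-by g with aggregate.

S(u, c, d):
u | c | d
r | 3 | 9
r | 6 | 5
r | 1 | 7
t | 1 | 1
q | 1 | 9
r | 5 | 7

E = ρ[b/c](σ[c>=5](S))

Per-node cardinality:
  S → 6
  σ[c>=5](S) → 2
  ρ[b/c](σ[c>=5](S)) → 2

|E| = 2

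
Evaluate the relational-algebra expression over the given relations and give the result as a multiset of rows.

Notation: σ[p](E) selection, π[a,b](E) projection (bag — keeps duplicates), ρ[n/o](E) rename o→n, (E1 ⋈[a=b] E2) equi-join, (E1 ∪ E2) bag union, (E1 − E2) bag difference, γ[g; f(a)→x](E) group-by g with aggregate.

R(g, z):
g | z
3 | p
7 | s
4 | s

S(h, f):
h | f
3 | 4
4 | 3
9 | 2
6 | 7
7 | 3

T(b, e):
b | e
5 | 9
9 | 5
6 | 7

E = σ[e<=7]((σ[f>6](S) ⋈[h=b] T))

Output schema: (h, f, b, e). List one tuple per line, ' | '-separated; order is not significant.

Stepwise |·|:
  S → 5
  σ[f>6](S) → 1
  T → 3
  (σ[f>6](S) ⋈[h=b] T) → 1
  σ[e<=7]((σ[f>6](S) ⋈[h=b] T)) → 1

== RESULT ==
h | f | b | e
6 | 7 | 6 | 7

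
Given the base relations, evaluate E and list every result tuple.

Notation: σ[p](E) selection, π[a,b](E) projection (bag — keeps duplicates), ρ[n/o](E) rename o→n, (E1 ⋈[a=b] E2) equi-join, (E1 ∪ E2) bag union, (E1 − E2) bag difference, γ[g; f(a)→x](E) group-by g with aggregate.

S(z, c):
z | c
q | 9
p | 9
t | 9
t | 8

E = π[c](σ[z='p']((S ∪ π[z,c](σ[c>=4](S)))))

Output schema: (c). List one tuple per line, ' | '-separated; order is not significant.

Per-node cardinality:
  S → 4
  S → 4
  σ[c>=4](S) → 4
  π[z,c](σ[c>=4](S)) → 4
  (S ∪ π[z,c](σ[c>=4](S))) → 8
  σ[z='p']((S ∪ π[z,c](σ[c>=4](S)))) → 2
  π[c](σ[z='p']((S ∪ π[z,c](σ[c>=4](S))))) → 2

== RESULT ==
c
9
9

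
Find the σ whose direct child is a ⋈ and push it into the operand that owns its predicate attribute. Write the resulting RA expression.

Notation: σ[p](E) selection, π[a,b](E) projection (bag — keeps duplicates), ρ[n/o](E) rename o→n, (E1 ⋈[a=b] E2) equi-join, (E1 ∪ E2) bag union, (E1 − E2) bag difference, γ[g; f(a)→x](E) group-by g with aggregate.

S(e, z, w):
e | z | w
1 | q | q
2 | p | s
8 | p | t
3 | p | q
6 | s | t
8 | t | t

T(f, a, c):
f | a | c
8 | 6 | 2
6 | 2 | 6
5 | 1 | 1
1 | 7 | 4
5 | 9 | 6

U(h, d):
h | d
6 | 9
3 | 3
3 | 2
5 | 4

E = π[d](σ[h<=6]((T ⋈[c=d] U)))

σ filters on h, owned by the right side.
E' = π[d]((T ⋈[c=d] σ[h<=6](U)))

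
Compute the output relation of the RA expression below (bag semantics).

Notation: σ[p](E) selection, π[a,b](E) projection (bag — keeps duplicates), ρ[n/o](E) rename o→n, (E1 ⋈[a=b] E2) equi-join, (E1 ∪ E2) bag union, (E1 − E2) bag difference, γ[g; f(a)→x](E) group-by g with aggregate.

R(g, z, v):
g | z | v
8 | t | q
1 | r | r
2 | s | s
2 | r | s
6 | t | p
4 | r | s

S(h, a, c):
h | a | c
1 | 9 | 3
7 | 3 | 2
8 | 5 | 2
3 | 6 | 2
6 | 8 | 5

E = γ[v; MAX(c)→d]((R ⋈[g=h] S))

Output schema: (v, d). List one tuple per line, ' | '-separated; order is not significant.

Per-node cardinality:
  R → 6
  S → 5
  (R ⋈[g=h] S) → 3
  γ[v; MAX(c)→d]((R ⋈[g=h] S)) → 3

== RESULT ==
v | d
p | 5
q | 2
r | 3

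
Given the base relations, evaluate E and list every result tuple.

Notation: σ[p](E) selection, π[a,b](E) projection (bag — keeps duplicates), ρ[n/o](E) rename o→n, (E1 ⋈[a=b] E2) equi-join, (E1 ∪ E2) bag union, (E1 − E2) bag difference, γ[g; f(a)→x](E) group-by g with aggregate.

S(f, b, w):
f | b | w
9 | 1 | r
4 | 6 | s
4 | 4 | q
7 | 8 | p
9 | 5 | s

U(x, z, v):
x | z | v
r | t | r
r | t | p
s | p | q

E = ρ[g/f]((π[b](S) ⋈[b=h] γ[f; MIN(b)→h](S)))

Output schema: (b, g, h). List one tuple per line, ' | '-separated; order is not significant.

Subexpression sizes:
  S → 5
  π[b](S) → 5
  S → 5
  γ[f; MIN(b)→h](S) → 3
  (π[b](S) ⋈[b=h] γ[f; MIN(b)→h](S)) → 3
  ρ[g/f]((π[b](S) ⋈[b=h] γ[f; MIN(b)→h](S))) → 3

== RESULT ==
b | g | h
1 | 9 | 1
4 | 4 | 4
8 | 7 | 8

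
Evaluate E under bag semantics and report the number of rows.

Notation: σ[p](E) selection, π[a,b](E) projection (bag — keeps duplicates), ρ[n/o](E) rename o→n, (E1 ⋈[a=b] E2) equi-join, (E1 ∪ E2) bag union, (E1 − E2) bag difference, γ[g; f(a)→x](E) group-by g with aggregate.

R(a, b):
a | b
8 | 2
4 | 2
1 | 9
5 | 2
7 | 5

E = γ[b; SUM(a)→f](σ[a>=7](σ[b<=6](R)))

Row counts bottom-up:
  R → 5
  σ[b<=6](R) → 4
  σ[a>=7](σ[b<=6](R)) → 2
  γ[b; SUM(a)→f](σ[a>=7](σ[b<=6](R))) → 2

|E| = 2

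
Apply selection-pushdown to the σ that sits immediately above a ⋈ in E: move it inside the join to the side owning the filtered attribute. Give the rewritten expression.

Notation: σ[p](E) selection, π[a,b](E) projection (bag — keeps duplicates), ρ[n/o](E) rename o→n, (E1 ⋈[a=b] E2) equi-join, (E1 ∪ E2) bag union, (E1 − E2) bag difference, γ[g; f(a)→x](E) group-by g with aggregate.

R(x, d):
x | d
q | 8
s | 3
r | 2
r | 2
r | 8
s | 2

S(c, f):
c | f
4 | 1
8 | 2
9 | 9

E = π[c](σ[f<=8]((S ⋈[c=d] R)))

σ filters on f, owned by the left side.
E' = π[c]((σ[f<=8](S) ⋈[c=d] R))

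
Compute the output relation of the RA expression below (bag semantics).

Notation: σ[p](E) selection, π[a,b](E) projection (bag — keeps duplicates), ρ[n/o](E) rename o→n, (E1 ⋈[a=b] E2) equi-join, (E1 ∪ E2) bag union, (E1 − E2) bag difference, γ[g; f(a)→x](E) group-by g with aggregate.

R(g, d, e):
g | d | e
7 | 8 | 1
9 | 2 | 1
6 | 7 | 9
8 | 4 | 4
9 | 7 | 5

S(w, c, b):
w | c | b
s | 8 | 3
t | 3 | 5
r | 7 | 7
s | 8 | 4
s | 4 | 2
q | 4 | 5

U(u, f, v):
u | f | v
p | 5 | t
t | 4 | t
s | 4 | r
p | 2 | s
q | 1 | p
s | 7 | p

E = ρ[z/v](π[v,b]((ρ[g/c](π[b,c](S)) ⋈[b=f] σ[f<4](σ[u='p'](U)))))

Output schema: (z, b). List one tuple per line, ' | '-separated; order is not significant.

Per-node cardinality:
  S → 6
  π[b,c](S) → 6
  ρ[g/c](π[b,c](S)) → 6
  U → 6
  σ[u='p'](U) → 2
  σ[f<4](σ[u='p'](U)) → 1
  (ρ[g/c](π[b,c](S)) ⋈[b=f] σ[f<4](σ[u='p'](U))) → 1
  π[v,b]((ρ[g/c](π[b,c](S)) ⋈[b=f] σ[f<4](σ[u='p'](U)))) → 1
  ρ[z/v](π[v,b]((ρ[g/c](π[b,c](S)) ⋈[b=f] σ[f<4](σ[u='p'](U))))) → 1

== RESULT ==
z | b
s | 2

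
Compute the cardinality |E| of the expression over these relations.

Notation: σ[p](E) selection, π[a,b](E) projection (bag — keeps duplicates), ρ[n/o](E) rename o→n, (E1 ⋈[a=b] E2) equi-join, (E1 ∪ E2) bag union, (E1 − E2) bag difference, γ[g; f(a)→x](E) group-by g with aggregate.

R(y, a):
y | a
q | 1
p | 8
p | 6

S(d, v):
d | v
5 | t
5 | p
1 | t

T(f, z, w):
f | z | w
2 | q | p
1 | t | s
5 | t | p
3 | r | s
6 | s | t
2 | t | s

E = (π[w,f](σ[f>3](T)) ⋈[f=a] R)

Row counts bottom-up:
  T → 6
  σ[f>3](T) → 2
  π[w,f](σ[f>3](T)) → 2
  R → 3
  (π[w,f](σ[f>3](T)) ⋈[f=a] R) → 1

|E| = 1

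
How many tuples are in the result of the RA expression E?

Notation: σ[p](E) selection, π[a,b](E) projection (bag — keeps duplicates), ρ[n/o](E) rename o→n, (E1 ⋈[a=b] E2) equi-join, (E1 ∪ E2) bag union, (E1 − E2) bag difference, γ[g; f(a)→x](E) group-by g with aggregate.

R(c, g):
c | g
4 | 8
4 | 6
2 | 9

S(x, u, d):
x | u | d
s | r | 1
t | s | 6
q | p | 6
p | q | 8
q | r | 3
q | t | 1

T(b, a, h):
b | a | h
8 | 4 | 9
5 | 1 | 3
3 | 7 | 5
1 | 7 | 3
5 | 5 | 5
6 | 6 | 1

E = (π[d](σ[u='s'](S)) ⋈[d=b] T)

Stepwise |·|:
  S → 6
  σ[u='s'](S) → 1
  π[d](σ[u='s'](S)) → 1
  T → 6
  (π[d](σ[u='s'](S)) ⋈[d=b] T) → 1

|E| = 1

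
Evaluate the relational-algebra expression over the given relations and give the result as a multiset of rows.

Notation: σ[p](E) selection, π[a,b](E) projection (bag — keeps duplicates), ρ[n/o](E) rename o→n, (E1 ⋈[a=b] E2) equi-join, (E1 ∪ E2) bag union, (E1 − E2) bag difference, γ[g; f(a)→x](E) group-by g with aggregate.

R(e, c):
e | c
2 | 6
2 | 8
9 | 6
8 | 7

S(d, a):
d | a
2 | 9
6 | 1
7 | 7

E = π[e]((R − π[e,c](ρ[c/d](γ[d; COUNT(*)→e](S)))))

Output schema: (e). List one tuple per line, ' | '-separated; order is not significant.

Stepwise |·|:
  R → 4
  S → 3
  γ[d; COUNT(*)→e](S) → 3
  ρ[c/d](γ[d; COUNT(*)→e](S)) → 3
  π[e,c](ρ[c/d](γ[d; COUNT(*)→e](S))) → 3
  (R − π[e,c](ρ[c/d](γ[d; COUNT(*)→e](S)))) → 4
  π[e]((R − π[e,c](ρ[c/d](γ[d; COUNT(*)→e](S))))) → 4

== RESULT ==
e
2
2
8
9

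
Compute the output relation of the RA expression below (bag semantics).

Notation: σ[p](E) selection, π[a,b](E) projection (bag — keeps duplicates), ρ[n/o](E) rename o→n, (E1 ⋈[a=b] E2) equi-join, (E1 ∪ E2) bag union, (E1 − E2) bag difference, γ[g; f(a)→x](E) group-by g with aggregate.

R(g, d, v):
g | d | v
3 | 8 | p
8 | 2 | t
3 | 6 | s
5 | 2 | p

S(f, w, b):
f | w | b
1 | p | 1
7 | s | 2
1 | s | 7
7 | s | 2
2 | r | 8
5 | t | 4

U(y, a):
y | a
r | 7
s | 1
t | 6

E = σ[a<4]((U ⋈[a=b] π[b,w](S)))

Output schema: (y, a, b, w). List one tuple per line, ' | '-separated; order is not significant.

Row counts bottom-up:
  U → 3
  S → 6
  π[b,w](S) → 6
  (U ⋈[a=b] π[b,w](S)) → 2
  σ[a<4]((U ⋈[a=b] π[b,w](S))) → 1

== RESULT ==
y | a | b | w
s | 1 | 1 | p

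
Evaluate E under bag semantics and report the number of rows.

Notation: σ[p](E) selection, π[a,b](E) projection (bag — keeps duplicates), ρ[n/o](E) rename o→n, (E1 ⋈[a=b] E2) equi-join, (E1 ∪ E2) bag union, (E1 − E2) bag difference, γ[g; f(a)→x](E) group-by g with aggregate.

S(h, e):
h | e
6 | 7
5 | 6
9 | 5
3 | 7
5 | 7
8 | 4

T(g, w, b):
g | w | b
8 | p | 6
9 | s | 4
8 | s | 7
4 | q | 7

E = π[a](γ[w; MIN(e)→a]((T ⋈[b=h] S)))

Subexpression sizes:
  T → 4
  S → 6
  (T ⋈[b=h] S) → 1
  γ[w; MIN(e)→a]((T ⋈[b=h] S)) → 1
  π[a](γ[w; MIN(e)→a]((T ⋈[b=h] S))) → 1

|E| = 1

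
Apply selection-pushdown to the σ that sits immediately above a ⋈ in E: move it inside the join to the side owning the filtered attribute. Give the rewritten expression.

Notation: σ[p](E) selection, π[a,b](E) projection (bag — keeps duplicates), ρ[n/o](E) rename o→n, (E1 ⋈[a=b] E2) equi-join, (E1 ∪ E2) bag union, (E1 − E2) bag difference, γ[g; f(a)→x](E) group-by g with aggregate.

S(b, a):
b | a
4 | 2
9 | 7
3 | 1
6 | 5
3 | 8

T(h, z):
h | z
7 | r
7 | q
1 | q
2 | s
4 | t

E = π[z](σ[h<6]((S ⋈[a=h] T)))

σ filters on h, owned by the right side.
E' = π[z]((S ⋈[a=h] σ[h<6](T)))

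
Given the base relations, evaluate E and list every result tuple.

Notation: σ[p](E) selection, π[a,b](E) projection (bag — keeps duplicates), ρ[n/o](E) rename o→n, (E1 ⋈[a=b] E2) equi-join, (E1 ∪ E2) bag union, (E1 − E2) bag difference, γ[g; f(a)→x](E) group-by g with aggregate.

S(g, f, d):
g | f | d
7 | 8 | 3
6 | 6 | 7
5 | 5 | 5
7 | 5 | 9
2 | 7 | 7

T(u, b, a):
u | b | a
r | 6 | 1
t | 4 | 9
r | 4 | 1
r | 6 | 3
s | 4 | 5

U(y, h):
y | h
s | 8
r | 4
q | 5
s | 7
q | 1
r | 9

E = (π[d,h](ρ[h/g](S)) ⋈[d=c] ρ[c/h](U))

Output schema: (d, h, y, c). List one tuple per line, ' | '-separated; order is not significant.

Row counts bottom-up:
  S → 5
  ρ[h/g](S) → 5
  π[d,h](ρ[h/g](S)) → 5
  U → 6
  ρ[c/h](U) → 6
  (π[d,h](ρ[h/g](S)) ⋈[d=c] ρ[c/h](U)) → 4

== RESULT ==
d | h | y | c
5 | 5 | q | 5
7 | 2 | s | 7
7 | 6 | s | 7
9 | 7 | r | 9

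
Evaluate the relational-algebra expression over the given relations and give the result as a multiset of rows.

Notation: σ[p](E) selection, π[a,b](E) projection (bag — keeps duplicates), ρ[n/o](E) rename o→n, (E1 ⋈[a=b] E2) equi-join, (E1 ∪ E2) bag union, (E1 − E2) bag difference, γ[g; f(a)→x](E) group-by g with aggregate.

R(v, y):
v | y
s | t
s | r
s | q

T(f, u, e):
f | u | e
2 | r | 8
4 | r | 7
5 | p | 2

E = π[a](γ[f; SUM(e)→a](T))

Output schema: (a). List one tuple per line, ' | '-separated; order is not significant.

Per-node cardinality:
  T → 3
  γ[f; SUM(e)→a](T) → 3
  π[a](γ[f; SUM(e)→a](T)) → 3

== RESULT ==
a
2
7
8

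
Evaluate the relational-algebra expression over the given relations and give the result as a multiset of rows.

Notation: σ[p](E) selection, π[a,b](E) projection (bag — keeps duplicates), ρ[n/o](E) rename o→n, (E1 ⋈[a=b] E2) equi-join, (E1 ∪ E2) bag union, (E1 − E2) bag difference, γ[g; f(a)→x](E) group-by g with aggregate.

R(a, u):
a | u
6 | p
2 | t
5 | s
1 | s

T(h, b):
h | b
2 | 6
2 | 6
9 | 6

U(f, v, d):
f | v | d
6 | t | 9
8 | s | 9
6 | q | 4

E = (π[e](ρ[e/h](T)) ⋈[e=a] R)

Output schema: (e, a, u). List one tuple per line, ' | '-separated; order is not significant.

Subexpression sizes:
  T → 3
  ρ[e/h](T) → 3
  π[e](ρ[e/h](T)) → 3
  R → 4
  (π[e](ρ[e/h](T)) ⋈[e=a] R) → 2

== RESULT ==
e | a | u
2 | 2 | t
2 | 2 | t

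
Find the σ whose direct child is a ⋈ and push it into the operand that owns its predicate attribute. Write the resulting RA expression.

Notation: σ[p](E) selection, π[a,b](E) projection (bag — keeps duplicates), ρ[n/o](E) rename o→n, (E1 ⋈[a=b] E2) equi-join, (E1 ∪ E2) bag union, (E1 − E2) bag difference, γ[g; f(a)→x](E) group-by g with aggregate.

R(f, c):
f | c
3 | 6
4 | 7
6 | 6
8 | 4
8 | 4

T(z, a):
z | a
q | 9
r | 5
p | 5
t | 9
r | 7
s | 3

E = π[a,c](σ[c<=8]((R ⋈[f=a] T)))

σ filters on c, owned by the left side.
E' = π[a,c]((σ[c<=8](R) ⋈[f=a] T))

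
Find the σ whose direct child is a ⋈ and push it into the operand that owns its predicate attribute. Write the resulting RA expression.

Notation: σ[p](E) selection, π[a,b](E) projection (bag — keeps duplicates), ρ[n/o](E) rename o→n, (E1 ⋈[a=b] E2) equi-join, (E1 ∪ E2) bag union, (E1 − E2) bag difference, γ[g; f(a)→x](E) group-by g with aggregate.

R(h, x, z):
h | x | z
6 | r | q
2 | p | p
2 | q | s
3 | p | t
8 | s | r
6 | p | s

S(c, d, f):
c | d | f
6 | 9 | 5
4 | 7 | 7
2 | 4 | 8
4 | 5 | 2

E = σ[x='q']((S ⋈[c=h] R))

σ filters on x, owned by the right side.
E' = (S ⋈[c=h] σ[x='q'](R))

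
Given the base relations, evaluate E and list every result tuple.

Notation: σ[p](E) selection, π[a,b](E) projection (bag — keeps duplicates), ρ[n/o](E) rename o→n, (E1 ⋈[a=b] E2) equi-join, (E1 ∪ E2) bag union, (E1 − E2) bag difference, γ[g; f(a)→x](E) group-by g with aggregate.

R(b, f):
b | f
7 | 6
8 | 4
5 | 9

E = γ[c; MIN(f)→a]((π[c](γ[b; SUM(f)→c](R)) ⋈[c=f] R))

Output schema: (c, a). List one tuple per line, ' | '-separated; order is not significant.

Stepwise |·|:
  R → 3
  γ[b; SUM(f)→c](R) → 3
  π[c](γ[b; SUM(f)→c](R)) → 3
  R → 3
  (π[c](γ[b; SUM(f)→c](R)) ⋈[c=f] R) → 3
  γ[c; MIN(f)→a]((π[c](γ[b; SUM(f)→c](R)) ⋈[c=f] R)) → 3

== RESULT ==
c | a
4 | 4
6 | 6
9 | 9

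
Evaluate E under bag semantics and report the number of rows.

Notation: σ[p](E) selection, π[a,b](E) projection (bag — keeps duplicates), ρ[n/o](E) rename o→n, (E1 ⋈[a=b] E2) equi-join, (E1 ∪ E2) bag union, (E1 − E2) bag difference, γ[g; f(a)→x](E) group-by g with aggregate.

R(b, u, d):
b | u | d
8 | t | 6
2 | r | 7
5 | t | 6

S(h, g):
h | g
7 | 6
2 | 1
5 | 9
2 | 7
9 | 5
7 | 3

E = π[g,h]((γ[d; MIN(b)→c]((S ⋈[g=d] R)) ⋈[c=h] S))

Per-node cardinality:
  S → 6
  R → 3
  (S ⋈[g=d] R) → 3
  γ[d; MIN(b)→c]((S ⋈[g=d] R)) → 2
  S → 6
  (γ[d; MIN(b)→c]((S ⋈[g=d] R)) ⋈[c=h] S) → 3
  π[g,h]((γ[d; MIN(b)→c]((S ⋈[g=d] R)) ⋈[c=h] S)) → 3

|E| = 3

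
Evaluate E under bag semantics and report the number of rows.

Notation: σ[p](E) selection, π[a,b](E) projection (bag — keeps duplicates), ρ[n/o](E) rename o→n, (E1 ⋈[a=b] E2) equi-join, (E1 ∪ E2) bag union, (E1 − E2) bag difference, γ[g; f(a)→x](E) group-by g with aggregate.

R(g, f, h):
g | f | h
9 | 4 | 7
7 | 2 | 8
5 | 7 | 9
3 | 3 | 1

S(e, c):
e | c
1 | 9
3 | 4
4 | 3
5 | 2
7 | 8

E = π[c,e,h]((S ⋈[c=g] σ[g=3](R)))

Stepwise |·|:
  S → 5
  R → 4
  σ[g=3](R) → 1
  (S ⋈[c=g] σ[g=3](R)) → 1
  π[c,e,h]((S ⋈[c=g] σ[g=3](R))) → 1

|E| = 1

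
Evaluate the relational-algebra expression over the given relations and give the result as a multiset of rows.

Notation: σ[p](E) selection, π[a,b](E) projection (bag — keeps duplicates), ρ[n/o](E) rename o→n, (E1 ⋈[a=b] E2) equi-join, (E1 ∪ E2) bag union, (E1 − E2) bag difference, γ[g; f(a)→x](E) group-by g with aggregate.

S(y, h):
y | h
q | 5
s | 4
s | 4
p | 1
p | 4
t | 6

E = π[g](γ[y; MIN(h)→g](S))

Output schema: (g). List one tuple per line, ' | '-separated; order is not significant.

Stepwise |·|:
  S → 6
  γ[y; MIN(h)→g](S) → 4
  π[g](γ[y; MIN(h)→g](S)) → 4

== RESULT ==
g
1
4
5
6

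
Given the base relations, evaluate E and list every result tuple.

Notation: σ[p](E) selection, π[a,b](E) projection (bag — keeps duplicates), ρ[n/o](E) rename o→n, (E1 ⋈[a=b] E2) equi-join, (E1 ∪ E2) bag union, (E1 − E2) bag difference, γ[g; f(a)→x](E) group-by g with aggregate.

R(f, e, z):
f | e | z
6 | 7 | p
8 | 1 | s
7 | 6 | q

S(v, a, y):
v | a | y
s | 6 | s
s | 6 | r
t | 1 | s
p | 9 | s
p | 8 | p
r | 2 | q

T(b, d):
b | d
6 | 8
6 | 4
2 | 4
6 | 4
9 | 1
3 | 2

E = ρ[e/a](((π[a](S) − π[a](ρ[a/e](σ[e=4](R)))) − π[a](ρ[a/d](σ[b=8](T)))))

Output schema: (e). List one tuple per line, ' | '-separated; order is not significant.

Subexpression sizes:
  S → 6
  π[a](S) → 6
  R → 3
  σ[e=4](R) → 0
  ρ[a/e](σ[e=4](R)) → 0
  π[a](ρ[a/e](σ[e=4](R))) → 0
  (π[a](S) − π[a](ρ[a/e](σ[e=4](R)))) → 6
  T → 6
  σ[b=8](T) → 0
  ρ[a/d](σ[b=8](T)) → 0
  π[a](ρ[a/d](σ[b=8](T))) → 0
  ((π[a](S) − π[a](ρ[a/e](σ[e=4](R)))) − π[a](ρ[a/d](σ[b=8](T)))) → 6
  ρ[e/a](((π[a](S) − π[a](ρ[a/e](σ[e=4](R)))) − π[a](ρ[a/d](σ[b=8](T))))) → 6

== RESULT ==
e
1
2
6
6
8
9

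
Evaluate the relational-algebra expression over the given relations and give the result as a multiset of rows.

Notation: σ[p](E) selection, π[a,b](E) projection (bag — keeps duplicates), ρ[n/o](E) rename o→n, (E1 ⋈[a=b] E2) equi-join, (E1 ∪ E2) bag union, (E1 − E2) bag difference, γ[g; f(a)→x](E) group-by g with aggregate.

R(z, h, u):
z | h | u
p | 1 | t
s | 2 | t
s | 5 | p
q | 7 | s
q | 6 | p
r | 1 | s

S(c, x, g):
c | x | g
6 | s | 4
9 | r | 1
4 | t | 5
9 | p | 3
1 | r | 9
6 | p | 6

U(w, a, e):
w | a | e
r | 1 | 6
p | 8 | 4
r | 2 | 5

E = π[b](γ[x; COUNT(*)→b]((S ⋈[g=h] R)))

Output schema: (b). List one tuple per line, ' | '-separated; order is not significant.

Subexpression sizes:
  S → 6
  R → 6
  (S ⋈[g=h] R) → 4
  γ[x; COUNT(*)→b]((S ⋈[g=h] R)) → 3
  π[b](γ[x; COUNT(*)→b]((S ⋈[g=h] R))) → 3

== RESULT ==
b
1
1
2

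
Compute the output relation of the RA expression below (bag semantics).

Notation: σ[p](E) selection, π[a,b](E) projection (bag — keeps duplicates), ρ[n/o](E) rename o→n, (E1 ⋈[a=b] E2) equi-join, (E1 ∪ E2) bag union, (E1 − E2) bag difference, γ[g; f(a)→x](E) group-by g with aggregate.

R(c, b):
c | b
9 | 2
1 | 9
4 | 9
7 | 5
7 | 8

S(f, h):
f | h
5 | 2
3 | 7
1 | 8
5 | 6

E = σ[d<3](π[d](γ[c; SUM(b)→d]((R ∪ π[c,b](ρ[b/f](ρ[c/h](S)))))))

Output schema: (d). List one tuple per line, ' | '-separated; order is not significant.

Per-node cardinality:
  R → 5
  S → 4
  ρ[c/h](S) → 4
  ρ[b/f](ρ[c/h](S)) → 4
  π[c,b](ρ[b/f](ρ[c/h](S))) → 4
  (R ∪ π[c,b](ρ[b/f](ρ[c/h](S)))) → 9
  γ[c; SUM(b)→d]((R ∪ π[c,b](ρ[b/f](ρ[c/h](S))))) → 7
  π[d](γ[c; SUM(b)→d]((R ∪ π[c,b](ρ[b/f](ρ[c/h](S)))))) → 7
  σ[d<3](π[d](γ[c; SUM(b)→d]((R ∪ π[c,b](ρ[b/f](ρ[c/h](S))))))) → 2

== RESULT ==
d
1
2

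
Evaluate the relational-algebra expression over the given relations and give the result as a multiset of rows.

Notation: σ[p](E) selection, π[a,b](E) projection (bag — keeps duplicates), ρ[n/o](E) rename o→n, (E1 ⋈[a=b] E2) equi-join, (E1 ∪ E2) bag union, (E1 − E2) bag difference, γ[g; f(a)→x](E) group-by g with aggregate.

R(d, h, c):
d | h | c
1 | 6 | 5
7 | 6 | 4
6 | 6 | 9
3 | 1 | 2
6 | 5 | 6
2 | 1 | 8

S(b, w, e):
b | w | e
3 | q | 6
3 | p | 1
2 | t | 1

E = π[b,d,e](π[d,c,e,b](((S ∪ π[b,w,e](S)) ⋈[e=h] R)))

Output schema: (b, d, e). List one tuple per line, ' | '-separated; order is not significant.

Subexpression sizes:
  S → 3
  S → 3
  π[b,w,e](S) → 3
  (S ∪ π[b,w,e](S)) → 6
  R → 6
  ((S ∪ π[b,w,e](S)) ⋈[e=h] R) → 14
  π[d,c,e,b](((S ∪ π[b,w,e](S)) ⋈[e=h] R)) → 14
  π[b,d,e](π[d,c,e,b](((S ∪ π[b,w,e](S)) ⋈[e=h] R))) → 14

== RESULT ==
b | d | e
2 | 2 | 1
2 | 2 | 1
2 | 3 | 1
2 | 3 | 1
3 | 1 | 6
3 | 1 | 6
3 | 2 | 1
3 | 2 | 1
3 | 3 | 1
3 | 3 | 1
3 | 6 | 6
3 | 6 | 6
3 | 7 | 6
3 | 7 | 6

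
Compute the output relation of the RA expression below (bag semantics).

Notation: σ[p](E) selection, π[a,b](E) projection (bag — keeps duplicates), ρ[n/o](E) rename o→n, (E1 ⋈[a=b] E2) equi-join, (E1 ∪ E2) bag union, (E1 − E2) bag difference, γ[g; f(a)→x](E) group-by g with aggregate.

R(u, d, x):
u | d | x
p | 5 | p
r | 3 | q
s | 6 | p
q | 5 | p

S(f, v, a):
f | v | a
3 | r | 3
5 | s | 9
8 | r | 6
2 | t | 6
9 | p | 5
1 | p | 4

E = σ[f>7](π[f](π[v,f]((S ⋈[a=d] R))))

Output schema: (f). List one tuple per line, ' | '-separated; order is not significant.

Stepwise |·|:
  S → 6
  R → 4
  (S ⋈[a=d] R) → 5
  π[v,f]((S ⋈[a=d] R)) → 5
  π[f](π[v,f]((S ⋈[a=d] R))) → 5
  σ[f>7](π[f](π[v,f]((S ⋈[a=d] R)))) → 3

== RESULT ==
f
8
9
9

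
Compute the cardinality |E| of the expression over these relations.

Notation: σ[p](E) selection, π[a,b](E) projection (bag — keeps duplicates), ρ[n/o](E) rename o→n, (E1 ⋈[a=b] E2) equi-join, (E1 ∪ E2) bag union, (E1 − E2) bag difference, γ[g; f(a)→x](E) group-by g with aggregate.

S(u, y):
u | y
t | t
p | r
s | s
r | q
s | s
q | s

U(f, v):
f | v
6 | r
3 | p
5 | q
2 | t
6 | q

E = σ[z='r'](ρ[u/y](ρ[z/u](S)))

Stepwise |·|:
  S → 6
  ρ[z/u](S) → 6
  ρ[u/y](ρ[z/u](S)) → 6
  σ[z='r'](ρ[u/y](ρ[z/u](S))) → 1

|E| = 1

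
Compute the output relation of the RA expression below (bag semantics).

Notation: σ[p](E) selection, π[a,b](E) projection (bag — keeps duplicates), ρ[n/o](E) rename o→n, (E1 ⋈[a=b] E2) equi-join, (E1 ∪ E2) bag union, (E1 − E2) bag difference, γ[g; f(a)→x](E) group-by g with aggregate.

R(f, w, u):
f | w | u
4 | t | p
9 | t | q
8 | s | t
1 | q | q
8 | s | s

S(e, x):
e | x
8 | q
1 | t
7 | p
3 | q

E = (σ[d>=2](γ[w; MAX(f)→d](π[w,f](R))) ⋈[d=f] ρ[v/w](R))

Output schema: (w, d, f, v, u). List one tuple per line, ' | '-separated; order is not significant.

Stepwise |·|:
  R → 5
  π[w,f](R) → 5
  γ[w; MAX(f)→d](π[w,f](R)) → 3
  σ[d>=2](γ[w; MAX(f)→d](π[w,f](R))) → 2
  R → 5
  ρ[v/w](R) → 5
  (σ[d>=2](γ[w; MAX(f)→d](π[w,f](R))) ⋈[d=f] ρ[v/w](R)) → 3

== RESULT ==
w | d | f | v | u
s | 8 | 8 | s | s
s | 8 | 8 | s | t
t | 9 | 9 | t | q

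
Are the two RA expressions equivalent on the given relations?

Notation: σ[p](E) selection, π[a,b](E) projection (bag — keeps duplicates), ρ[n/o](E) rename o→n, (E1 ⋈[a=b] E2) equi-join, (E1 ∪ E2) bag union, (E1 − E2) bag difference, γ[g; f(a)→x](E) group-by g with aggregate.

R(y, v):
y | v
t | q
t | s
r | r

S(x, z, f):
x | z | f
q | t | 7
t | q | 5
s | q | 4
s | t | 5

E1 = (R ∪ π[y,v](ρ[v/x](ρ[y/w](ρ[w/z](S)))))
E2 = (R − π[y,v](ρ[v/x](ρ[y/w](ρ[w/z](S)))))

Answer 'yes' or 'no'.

E1 subexpression sizes:
  R → 3
  S → 4
  ρ[w/z](S) → 4
  ρ[y/w](ρ[w/z](S)) → 4
  ρ[v/x](ρ[y/w](ρ[w/z](S))) → 4
  π[y,v](ρ[v/x](ρ[y/w](ρ[w/z](S)))) → 4
  (R ∪ π[y,v](ρ[v/x](ρ[y/w](ρ[w/z](S))))) → 7
E2 subexpression sizes:
  R → 3
  S → 4
  ρ[w/z](S) → 4
  ρ[y/w](ρ[w/z](S)) → 4
  ρ[v/x](ρ[y/w](ρ[w/z](S))) → 4
  π[y,v](ρ[v/x](ρ[y/w](ρ[w/z](S)))) → 4
  (R − π[y,v](ρ[v/x](ρ[y/w](ρ[w/z](S))))) → 1

E1 result:
y | v
q | s
q | t
r | r
t | q
t | q
t | s
t | s
E2 result:
y | v
r | r
Witness: ('q', 't') appears 1× in E1 but 0× in E2.

no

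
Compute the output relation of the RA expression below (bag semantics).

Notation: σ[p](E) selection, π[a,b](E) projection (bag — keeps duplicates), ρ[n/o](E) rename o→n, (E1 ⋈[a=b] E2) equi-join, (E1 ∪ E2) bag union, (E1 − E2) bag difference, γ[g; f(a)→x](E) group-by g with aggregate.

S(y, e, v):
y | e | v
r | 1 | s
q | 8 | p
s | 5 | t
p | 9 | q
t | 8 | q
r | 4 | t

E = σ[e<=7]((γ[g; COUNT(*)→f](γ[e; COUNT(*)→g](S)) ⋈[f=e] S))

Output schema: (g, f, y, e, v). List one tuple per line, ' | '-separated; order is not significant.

Subexpression sizes:
  S → 6
  γ[e; COUNT(*)→g](S) → 5
  γ[g; COUNT(*)→f](γ[e; COUNT(*)→g](S)) → 2
  S → 6
  (γ[g; COUNT(*)→f](γ[e; COUNT(*)→g](S)) ⋈[f=e] S) → 2
  σ[e<=7]((γ[g; COUNT(*)→f](γ[e; COUNT(*)→g](S)) ⋈[f=e] S)) → 2

== RESULT ==
g | f | y | e | v
1 | 4 | r | 4 | t
2 | 1 | r | 1 | s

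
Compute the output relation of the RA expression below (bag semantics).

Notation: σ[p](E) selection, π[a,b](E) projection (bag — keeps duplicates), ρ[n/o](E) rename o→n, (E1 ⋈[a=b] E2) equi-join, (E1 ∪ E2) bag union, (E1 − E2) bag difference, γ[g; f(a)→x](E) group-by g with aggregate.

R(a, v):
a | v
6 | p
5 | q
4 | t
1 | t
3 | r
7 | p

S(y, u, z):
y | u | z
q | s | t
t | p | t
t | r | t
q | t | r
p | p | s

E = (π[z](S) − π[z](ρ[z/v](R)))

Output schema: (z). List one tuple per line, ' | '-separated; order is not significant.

Stepwise |·|:
  S → 5
  π[z](S) → 5
  R → 6
  ρ[z/v](R) → 6
  π[z](ρ[z/v](R)) → 6
  (π[z](S) − π[z](ρ[z/v](R))) → 2

== RESULT ==
z
s
t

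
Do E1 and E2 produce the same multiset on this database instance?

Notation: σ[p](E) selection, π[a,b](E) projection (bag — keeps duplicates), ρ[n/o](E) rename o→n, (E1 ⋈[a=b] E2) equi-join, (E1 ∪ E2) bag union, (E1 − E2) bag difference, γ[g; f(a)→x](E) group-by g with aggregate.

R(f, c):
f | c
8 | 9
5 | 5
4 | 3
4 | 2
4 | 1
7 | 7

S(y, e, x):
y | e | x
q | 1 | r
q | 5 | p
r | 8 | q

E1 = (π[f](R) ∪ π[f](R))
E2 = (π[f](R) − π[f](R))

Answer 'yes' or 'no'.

E1 stepwise |·|:
  R → 6
  π[f](R) → 6
  R → 6
  π[f](R) → 6
  (π[f](R) ∪ π[f](R)) → 12
E2 stepwise |·|:
  R → 6
  π[f](R) → 6
  R → 6
  π[f](R) → 6
  (π[f](R) − π[f](R)) → 0

E1 result:
f
4
4
4
4
4
4
5
5
7
7
8
8
E2 result:
f
(0 rows)
Witness: (7,) appears 2× in E1 but 0× in E2.

no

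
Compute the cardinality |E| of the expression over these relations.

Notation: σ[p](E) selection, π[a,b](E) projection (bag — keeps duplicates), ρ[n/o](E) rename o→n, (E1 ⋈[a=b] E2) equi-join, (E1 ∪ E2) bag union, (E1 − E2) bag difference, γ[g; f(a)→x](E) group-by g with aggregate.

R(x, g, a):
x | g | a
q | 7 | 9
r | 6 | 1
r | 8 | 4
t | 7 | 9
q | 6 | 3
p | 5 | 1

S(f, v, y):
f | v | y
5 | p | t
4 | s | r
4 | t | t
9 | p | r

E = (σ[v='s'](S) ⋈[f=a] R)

Subexpression sizes:
  S → 4
  σ[v='s'](S) → 1
  R → 6
  (σ[v='s'](S) ⋈[f=a] R) → 1

|E| = 1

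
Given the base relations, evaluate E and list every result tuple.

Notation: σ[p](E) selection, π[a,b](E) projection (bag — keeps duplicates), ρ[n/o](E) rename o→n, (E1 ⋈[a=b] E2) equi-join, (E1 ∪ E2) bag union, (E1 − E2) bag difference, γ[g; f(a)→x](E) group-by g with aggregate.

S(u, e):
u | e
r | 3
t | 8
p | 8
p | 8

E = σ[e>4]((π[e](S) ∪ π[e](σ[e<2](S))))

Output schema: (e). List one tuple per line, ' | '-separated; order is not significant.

Row counts bottom-up:
  S → 4
  π[e](S) → 4
  S → 4
  σ[e<2](S) → 0
  π[e](σ[e<2](S)) → 0
  (π[e](S) ∪ π[e](σ[e<2](S))) → 4
  σ[e>4]((π[e](S) ∪ π[e](σ[e<2](S)))) → 3

== RESULT ==
e
8
8
8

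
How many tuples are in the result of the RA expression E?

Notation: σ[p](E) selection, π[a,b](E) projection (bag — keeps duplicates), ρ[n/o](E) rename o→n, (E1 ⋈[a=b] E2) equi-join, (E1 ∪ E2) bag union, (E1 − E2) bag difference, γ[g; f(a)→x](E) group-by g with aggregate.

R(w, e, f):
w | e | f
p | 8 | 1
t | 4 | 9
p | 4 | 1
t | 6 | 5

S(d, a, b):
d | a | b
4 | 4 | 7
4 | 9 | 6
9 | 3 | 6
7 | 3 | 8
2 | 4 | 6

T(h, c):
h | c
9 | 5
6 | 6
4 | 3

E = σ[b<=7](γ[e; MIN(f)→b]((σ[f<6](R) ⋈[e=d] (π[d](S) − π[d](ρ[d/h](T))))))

Subexpression sizes:
  R → 4
  σ[f<6](R) → 3
  S → 5
  π[d](S) → 5
  T → 3
  ρ[d/h](T) → 3
  π[d](ρ[d/h](T)) → 3
  (π[d](S) − π[d](ρ[d/h](T))) → 3
  (σ[f<6](R) ⋈[e=d] (π[d](S) − π[d](ρ[d/h](T)))) → 1
  γ[e; MIN(f)→b]((σ[f<6](R) ⋈[e=d] (π[d](S) − π[d](ρ[d/h](T))))) → 1
  σ[b<=7](γ[e; MIN(f)→b]((σ[f<6](R) ⋈[e=d] (π[d](S) − π[d](ρ[d/h](T)))))) → 1

|E| = 1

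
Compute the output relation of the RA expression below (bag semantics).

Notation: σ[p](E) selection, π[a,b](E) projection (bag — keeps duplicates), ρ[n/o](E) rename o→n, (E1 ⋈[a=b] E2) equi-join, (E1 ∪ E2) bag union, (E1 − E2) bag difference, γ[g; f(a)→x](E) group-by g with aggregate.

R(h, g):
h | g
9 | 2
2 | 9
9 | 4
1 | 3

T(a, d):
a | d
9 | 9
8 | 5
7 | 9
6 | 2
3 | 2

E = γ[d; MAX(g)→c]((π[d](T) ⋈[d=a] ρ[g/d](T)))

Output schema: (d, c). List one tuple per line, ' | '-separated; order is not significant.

Subexpression sizes:
  T → 5
  π[d](T) → 5
  T → 5
  ρ[g/d](T) → 5
  (π[d](T) ⋈[d=a] ρ[g/d](T)) → 2
  γ[d; MAX(g)→c]((π[d](T) ⋈[d=a] ρ[g/d](T))) → 1

== RESULT ==
d | c
9 | 9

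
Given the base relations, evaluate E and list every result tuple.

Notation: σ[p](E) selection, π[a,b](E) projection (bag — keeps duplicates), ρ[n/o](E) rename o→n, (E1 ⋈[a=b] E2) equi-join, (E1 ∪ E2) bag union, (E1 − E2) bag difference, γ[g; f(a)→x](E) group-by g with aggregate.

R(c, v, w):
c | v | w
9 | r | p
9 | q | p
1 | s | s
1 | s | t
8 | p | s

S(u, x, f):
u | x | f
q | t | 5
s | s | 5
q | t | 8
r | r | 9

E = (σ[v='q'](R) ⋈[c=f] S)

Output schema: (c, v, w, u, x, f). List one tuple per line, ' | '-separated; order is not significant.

Stepwise |·|:
  R → 5
  σ[v='q'](R) → 1
  S → 4
  (σ[v='q'](R) ⋈[c=f] S) → 1

== RESULT ==
c | v | w | u | x | f
9 | q | p | r | r | 9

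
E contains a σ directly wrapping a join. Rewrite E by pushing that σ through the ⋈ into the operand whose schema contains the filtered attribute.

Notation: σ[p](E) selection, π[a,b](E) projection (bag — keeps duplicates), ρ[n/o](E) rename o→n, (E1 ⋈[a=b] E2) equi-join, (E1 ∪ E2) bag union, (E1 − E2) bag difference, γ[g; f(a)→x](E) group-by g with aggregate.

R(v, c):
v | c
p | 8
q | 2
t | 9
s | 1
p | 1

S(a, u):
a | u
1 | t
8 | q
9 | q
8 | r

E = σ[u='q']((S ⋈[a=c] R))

σ filters on u, owned by the left side.
E' = (σ[u='q'](S) ⋈[a=c] R)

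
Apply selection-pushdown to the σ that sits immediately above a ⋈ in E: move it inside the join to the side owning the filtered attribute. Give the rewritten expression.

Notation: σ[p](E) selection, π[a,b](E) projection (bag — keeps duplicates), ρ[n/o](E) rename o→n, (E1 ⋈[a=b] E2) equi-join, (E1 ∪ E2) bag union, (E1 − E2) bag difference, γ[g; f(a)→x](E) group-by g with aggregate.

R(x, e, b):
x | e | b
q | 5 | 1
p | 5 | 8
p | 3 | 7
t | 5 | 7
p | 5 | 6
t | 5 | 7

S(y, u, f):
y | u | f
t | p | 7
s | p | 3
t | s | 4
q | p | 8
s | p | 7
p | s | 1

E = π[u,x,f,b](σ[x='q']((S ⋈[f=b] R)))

σ filters on x, owned by the right side.
E' = π[u,x,f,b]((S ⋈[f=b] σ[x='q'](R)))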